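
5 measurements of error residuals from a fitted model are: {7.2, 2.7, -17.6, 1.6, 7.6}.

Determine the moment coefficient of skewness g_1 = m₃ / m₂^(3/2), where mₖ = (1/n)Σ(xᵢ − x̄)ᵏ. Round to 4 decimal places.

x̄ = (7.2 + 2.7 - 17.6 + 1.6 + 7.6) / 5 = 0.3000
deviations (xᵢ − x̄): 6.9000, 2.4000, -17.9000, 1.3000, 7.3000
Σ(xᵢ − x̄)² = 428.7600 ⇒ m₂ = 428.7600/5 = 85.75200
Σ(xᵢ − x̄)³ = -5001.7920 ⇒ m₃ = -5001.7920/5 = -1000.35840
m₂^(3/2) = 85.75200^(1.5) = 794.08389
g_1 = m₃ / m₂^(3/2) = -1000.35840 / 794.08389 ≈ -1.2598

-1.2598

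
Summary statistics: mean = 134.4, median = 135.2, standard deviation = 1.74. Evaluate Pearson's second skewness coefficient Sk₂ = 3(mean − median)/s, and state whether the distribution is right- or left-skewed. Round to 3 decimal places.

Sk₂ = 3(134.4 − 135.2) / 1.74 = 3 × -0.8000 / 1.74
    = -2.4000 / 1.74 ≈ -1.379
Sk₂ < 0 ⇒ mean < median ⇒ left-skewed (negative skew).

-1.379, left-skewed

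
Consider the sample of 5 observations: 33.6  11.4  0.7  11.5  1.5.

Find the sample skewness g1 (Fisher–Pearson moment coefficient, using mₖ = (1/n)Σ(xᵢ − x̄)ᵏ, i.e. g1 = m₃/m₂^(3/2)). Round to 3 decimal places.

0.959

x̄ = (33.6 + 11.4 + 0.7 + 11.5 + 1.5) / 5 = 11.7400
deviations (xᵢ − x̄): 21.8600, -0.3400, -11.0400, -0.2400, -10.2400
Σ(xᵢ − x̄)² = 704.7720 ⇒ m₂ = 704.7720/5 = 140.95440
Σ(xᵢ − x̄)³ = 8026.6430 ⇒ m₃ = 8026.6430/5 = 1605.32861
m₂^(3/2) = 140.95440^(1.5) = 1673.47009
g1 = m₃ / m₂^(3/2) = 1605.32861 / 1673.47009 ≈ 0.959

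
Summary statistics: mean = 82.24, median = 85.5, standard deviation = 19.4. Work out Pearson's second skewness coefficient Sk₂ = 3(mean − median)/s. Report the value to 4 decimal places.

Sk₂ = 3(82.24 − 85.5) / 19.4 = 3 × -3.2600 / 19.4
    = -9.7800 / 19.4 ≈ -0.5041

-0.5041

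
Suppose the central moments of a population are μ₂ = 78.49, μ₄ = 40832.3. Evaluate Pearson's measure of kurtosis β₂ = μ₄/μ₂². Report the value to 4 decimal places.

6.6279

μ₂² = 78.49² = 6160.68010
μ₄/μ₂² = 40832.3 / 6160.68010 = 6.62789
β₂ ≈ 6.6279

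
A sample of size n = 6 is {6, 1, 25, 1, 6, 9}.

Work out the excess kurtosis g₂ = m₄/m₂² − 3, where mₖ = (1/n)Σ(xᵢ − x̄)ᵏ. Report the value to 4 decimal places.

0.3806

x̄ = 8.0000
Σ(xᵢ − x̄)² = 396.0000 ⇒ m₂ = 66.00000
Σ(xᵢ − x̄)⁴ = 88356.0000 ⇒ m₄ = 14726.00000
m₂² = 4356.00000
g₂ = m₄/m₂² − 3 = 3.38062 − 3 ≈ 0.3806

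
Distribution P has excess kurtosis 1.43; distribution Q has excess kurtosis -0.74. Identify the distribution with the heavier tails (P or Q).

Higher excess kurtosis ⇒ heavier tails relative to the normal distribution.
1.43 vs -0.74: the larger is 1.43, so P has heavier tails. (P is leptokurtic — heavier-than-normal tails; the other is platykurtic.)

P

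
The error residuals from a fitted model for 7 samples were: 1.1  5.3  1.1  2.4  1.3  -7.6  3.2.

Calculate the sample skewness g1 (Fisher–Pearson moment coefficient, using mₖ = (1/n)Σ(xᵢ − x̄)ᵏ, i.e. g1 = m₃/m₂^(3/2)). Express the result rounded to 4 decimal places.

-1.4283

x̄ = (1.1 + 5.3 + 1.1 + 2.4 + 1.3 - 7.6 + 3.2) / 7 = 0.9714
deviations (xᵢ − x̄): 0.1286, 4.3286, 0.1286, 1.4286, 0.3286, -8.5714, 2.2286
Σ(xᵢ − x̄)² = 99.3543 ⇒ m₂ = 99.3543/7 = 14.19347
Σ(xᵢ − x̄)³ = -534.6118 ⇒ m₃ = -534.6118/7 = -76.37311
m₂^(3/2) = 14.19347^(1.5) = 53.47279
g1 = m₃ / m₂^(3/2) = -76.37311 / 53.47279 ≈ -1.4283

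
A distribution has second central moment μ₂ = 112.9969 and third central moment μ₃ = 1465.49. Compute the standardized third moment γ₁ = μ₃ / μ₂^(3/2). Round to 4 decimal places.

1.2201

σ = √μ₂ = √112.9969 = 10.63000
σ³ = μ₂^(3/2) = 1201.15705
γ₁ = μ₃/σ³ = 1465.49 / 1201.15705 ≈ 1.2201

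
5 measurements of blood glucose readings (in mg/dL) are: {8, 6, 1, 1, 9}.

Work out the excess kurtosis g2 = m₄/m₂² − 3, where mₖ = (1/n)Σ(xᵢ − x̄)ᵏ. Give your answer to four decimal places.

x̄ = 5.0000
Σ(xᵢ − x̄)² = 58.0000 ⇒ m₂ = 11.60000
Σ(xᵢ − x̄)⁴ = 850.0000 ⇒ m₄ = 170.00000
m₂² = 134.56000
g2 = m₄/m₂² − 3 = 1.26338 − 3 ≈ -1.7366

-1.7366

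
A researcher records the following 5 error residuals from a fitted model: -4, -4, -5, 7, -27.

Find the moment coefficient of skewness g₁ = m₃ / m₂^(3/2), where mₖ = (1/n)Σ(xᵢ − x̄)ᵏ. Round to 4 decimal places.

-0.8655

x̄ = (-4 - 4 - 5 + 7 - 27) / 5 = -6.6000
deviations (xᵢ − x̄): 2.6000, 2.6000, 1.6000, 13.6000, -20.4000
Σ(xᵢ − x̄)² = 617.2000 ⇒ m₂ = 617.2000/5 = 123.44000
Σ(xᵢ − x̄)³ = -5934.9600 ⇒ m₃ = -5934.9600/5 = -1186.99200
m₂^(3/2) = 123.44000^(1.5) = 1371.46229
g₁ = m₃ / m₂^(3/2) = -1186.99200 / 1371.46229 ≈ -0.8655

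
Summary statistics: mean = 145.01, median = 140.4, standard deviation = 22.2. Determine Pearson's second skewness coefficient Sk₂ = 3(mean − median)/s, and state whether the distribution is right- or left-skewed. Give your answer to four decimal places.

0.6230, right-skewed

Sk₂ = 3(145.01 − 140.4) / 22.2 = 3 × 4.6100 / 22.2
    = 13.8300 / 22.2 ≈ 0.6230
Sk₂ > 0 ⇒ mean > median ⇒ right-skewed (positive skew).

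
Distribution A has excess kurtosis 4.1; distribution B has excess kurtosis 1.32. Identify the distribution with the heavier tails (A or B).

A

Higher excess kurtosis ⇒ heavier tails relative to the normal distribution.
4.1 vs 1.32: the larger is 4.1, so A has heavier tails.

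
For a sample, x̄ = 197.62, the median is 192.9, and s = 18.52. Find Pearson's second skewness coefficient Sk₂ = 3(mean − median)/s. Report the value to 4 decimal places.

Sk₂ = 3(197.62 − 192.9) / 18.52 = 3 × 4.7200 / 18.52
    = 14.1600 / 18.52 ≈ 0.7646

0.7646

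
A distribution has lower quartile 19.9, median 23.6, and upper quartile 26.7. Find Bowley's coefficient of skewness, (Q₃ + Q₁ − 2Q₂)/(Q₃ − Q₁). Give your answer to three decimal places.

numerator: Q₃ + Q₁ − 2Q₂ = 26.7 + 19.9 − 2×23.6 = -0.6000
denominator: Q₃ − Q₁ = 26.7 − 19.9 = 6.8000
Bowley skewness = -0.6000 / 6.8000 ≈ -0.088

-0.088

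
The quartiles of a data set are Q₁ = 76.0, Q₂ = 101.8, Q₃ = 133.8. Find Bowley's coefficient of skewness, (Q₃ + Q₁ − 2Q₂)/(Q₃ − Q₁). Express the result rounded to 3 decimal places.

0.107

numerator: Q₃ + Q₁ − 2Q₂ = 133.8 + 76.0 − 2×101.8 = 6.2000
denominator: Q₃ − Q₁ = 133.8 − 76.0 = 57.8000
Bowley skewness = 6.2000 / 57.8000 ≈ 0.107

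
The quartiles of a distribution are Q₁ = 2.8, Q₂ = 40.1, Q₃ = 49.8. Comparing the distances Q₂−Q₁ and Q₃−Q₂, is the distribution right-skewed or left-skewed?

Q₂ − Q₁ = 37.3;  Q₃ − Q₂ = 9.7
Q₂ − Q₁ > Q₃ − Q₂ ⇒ the lower half is more spread out ⇒ left-skewed.

left-skewed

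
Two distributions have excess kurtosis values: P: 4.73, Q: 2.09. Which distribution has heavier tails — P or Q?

P

Higher excess kurtosis ⇒ heavier tails relative to the normal distribution.
4.73 vs 2.09: the larger is 4.73, so P has heavier tails.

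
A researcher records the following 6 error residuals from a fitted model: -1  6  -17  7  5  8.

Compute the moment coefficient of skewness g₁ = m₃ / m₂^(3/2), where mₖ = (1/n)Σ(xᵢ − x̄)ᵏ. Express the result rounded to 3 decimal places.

-1.407

x̄ = (-1 + 6 - 17 + 7 + 5 + 8) / 6 = 1.3333
deviations (xᵢ − x̄): -2.3333, 4.6667, -18.3333, 5.6667, 3.6667, 6.6667
Σ(xᵢ − x̄)² = 453.3333 ⇒ m₂ = 453.3333/6 = 75.55556
Σ(xᵢ − x̄)³ = -5545.5556 ⇒ m₃ = -5545.5556/6 = -924.25926
m₂^(3/2) = 75.55556^(1.5) = 656.74928
g₁ = m₃ / m₂^(3/2) = -924.25926 / 656.74928 ≈ -1.407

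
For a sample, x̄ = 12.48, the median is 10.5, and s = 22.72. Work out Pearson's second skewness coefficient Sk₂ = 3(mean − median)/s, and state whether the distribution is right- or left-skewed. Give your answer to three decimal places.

0.261, right-skewed

Sk₂ = 3(12.48 − 10.5) / 22.72 = 3 × 1.9800 / 22.72
    = 5.9400 / 22.72 ≈ 0.261
Sk₂ > 0 ⇒ mean > median ⇒ right-skewed (positive skew).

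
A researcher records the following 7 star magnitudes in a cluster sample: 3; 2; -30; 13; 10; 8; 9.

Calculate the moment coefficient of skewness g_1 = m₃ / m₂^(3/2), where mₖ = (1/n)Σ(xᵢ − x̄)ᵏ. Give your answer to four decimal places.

x̄ = (3 + 2 - 30 + 13 + 10 + 8 + 9) / 7 = 2.1429
deviations (xᵢ − x̄): 0.8571, -0.1429, -32.1429, 10.8571, 7.8571, 5.8571, 6.8571
Σ(xᵢ − x̄)² = 1294.8571 ⇒ m₂ = 1294.8571/7 = 184.97959
Σ(xᵢ − x̄)³ = -30919.9592 ⇒ m₃ = -30919.9592/7 = -4417.13703
m₂^(3/2) = 184.97959^(1.5) = 2515.85568
g_1 = m₃ / m₂^(3/2) = -4417.13703 / 2515.85568 ≈ -1.7557

-1.7557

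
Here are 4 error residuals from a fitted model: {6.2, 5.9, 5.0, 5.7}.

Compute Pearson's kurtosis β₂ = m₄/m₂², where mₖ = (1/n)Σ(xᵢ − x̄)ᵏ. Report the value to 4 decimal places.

x̄ = 5.7000
Σ(xᵢ − x̄)² = 0.7800 ⇒ m₂ = 0.19500
Σ(xᵢ − x̄)⁴ = 0.3042 ⇒ m₄ = 0.07605
m₂² = 0.03803
β₂ = m₄/m₂² = 0.07605 / 0.03803 ≈ 2.0000

2.0000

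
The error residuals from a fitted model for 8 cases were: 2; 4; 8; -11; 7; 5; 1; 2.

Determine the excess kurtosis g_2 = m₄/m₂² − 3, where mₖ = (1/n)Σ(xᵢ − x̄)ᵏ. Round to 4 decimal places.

x̄ = 2.2500
Σ(xᵢ − x̄)² = 243.5000 ⇒ m₂ = 30.43750
Σ(xᵢ − x̄)⁴ = 32493.4063 ⇒ m₄ = 4061.67578
m₂² = 926.44141
g_2 = m₄/m₂² − 3 = 4.38417 − 3 ≈ 1.3842

1.3842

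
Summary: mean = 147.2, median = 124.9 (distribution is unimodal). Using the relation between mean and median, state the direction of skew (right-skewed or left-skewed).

mean − median = 147.2 − 124.9 = 22.3
mean > median ⇒ the longer tail is on the right ⇒ right-skewed (positively skewed).

right-skewed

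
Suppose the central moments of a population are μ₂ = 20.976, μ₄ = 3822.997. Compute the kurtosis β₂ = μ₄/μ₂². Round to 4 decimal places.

μ₂² = 20.976² = 439.99258
μ₄/μ₂² = 3822.997 / 439.99258 = 8.68878
β₂ ≈ 8.6888

8.6888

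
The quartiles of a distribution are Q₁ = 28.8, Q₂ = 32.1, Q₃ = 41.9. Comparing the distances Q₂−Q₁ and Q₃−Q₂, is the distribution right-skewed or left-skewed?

Q₂ − Q₁ = 3.3;  Q₃ − Q₂ = 9.8
Q₃ − Q₂ > Q₂ − Q₁ ⇒ the upper half is more spread out ⇒ right-skewed.

right-skewed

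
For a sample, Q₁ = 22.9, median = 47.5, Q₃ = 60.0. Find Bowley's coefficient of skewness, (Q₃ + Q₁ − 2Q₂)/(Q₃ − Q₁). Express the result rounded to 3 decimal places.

numerator: Q₃ + Q₁ − 2Q₂ = 60.0 + 22.9 − 2×47.5 = -12.1000
denominator: Q₃ − Q₁ = 60.0 − 22.9 = 37.1000
Bowley skewness = -12.1000 / 37.1000 ≈ -0.326

-0.326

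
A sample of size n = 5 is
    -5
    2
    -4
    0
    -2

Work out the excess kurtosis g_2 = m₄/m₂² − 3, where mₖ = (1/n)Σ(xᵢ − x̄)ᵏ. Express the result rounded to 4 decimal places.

-1.3859

x̄ = -1.8000
Σ(xᵢ − x̄)² = 32.8000 ⇒ m₂ = 6.56000
Σ(xᵢ − x̄)⁴ = 347.2960 ⇒ m₄ = 69.45920
m₂² = 43.03360
g_2 = m₄/m₂² − 3 = 1.61407 − 3 ≈ -1.3859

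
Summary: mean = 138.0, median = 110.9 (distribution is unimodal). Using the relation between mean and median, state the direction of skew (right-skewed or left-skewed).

right-skewed

mean − median = 138.0 − 110.9 = 27.1
mean > median ⇒ the longer tail is on the right ⇒ right-skewed (positively skewed).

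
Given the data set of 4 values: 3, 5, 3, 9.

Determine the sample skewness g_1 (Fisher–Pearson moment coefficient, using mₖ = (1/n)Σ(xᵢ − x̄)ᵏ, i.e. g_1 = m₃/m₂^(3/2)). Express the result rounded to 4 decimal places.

0.8165

x̄ = (3 + 5 + 3 + 9) / 4 = 5.0000
deviations (xᵢ − x̄): -2.0000, 0.0000, -2.0000, 4.0000
Σ(xᵢ − x̄)² = 24.0000 ⇒ m₂ = 24.0000/4 = 6.00000
Σ(xᵢ − x̄)³ = 48.0000 ⇒ m₃ = 48.0000/4 = 12.00000
m₂^(3/2) = 6.00000^(1.5) = 14.69694
g_1 = m₃ / m₂^(3/2) = 12.00000 / 14.69694 ≈ 0.8165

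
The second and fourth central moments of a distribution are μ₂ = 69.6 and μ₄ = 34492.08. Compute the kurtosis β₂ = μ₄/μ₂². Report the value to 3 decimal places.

7.120

μ₂² = 69.6² = 4844.16000
μ₄/μ₂² = 34492.08 / 4844.16000 = 7.12034
β₂ ≈ 7.120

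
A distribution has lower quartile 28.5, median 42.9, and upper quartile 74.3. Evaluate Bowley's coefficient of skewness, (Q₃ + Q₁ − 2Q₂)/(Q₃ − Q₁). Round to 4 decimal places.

0.3712

numerator: Q₃ + Q₁ − 2Q₂ = 74.3 + 28.5 − 2×42.9 = 17.0000
denominator: Q₃ − Q₁ = 74.3 − 28.5 = 45.8000
Bowley skewness = 17.0000 / 45.8000 ≈ 0.3712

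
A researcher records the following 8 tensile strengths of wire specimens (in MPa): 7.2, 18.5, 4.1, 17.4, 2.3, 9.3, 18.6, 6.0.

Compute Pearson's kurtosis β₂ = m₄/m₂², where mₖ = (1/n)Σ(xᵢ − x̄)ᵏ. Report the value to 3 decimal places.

1.388

x̄ = 10.4250
Σ(xᵢ − x̄)² = 317.9550 ⇒ m₂ = 39.74438
Σ(xᵢ − x̄)⁴ = 17536.6777 ⇒ m₄ = 2192.08472
m₂² = 1579.61534
β₂ = m₄/m₂² = 2192.08472 / 1579.61534 ≈ 1.388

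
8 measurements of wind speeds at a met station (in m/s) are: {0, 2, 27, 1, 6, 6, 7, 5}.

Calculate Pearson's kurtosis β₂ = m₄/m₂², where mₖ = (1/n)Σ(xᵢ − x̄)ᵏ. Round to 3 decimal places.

x̄ = 6.7500
Σ(xᵢ − x̄)² = 515.5000 ⇒ m₂ = 64.43750
Σ(xᵢ − x̄)⁴ = 171839.4063 ⇒ m₄ = 21479.92578
m₂² = 4152.19141
β₂ = m₄/m₂² = 21479.92578 / 4152.19141 ≈ 5.173

5.173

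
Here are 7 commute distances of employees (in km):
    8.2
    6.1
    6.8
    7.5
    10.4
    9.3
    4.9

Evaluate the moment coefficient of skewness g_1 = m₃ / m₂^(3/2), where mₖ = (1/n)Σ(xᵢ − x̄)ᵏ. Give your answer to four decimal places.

0.0946

x̄ = (8.2 + 6.1 + 6.8 + 7.5 + 10.4 + 9.3 + 4.9) / 7 = 7.6000
deviations (xᵢ − x̄): 0.6000, -1.5000, -0.8000, -0.1000, 2.8000, 1.7000, -2.7000
Σ(xᵢ − x̄)² = 21.2800 ⇒ m₂ = 21.2800/7 = 3.04000
Σ(xᵢ − x̄)³ = 3.5100 ⇒ m₃ = 3.5100/7 = 0.50143
m₂^(3/2) = 3.04000^(1.5) = 5.30042
g_1 = m₃ / m₂^(3/2) = 0.50143 / 5.30042 ≈ 0.0946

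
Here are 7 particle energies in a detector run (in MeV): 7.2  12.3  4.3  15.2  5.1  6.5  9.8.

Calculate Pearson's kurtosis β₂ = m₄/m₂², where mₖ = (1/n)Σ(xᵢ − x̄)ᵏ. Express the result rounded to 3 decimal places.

1.967

x̄ = 8.6286
Σ(xᵢ − x̄)² = 95.7943 ⇒ m₂ = 13.68490
Σ(xᵢ − x̄)⁴ = 2579.1802 ⇒ m₄ = 368.45432
m₂² = 187.27643
β₂ = m₄/m₂² = 368.45432 / 187.27643 ≈ 1.967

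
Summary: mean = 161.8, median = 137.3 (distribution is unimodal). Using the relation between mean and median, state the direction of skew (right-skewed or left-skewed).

mean − median = 161.8 − 137.3 = 24.5
mean > median ⇒ the longer tail is on the right ⇒ right-skewed (positively skewed).

right-skewed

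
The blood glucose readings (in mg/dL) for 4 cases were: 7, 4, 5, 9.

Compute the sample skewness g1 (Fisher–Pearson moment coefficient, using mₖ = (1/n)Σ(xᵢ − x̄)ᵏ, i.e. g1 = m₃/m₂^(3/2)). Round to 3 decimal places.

0.278

x̄ = (7 + 4 + 5 + 9) / 4 = 6.2500
deviations (xᵢ − x̄): 0.7500, -2.2500, -1.2500, 2.7500
Σ(xᵢ − x̄)² = 14.7500 ⇒ m₂ = 14.7500/4 = 3.68750
Σ(xᵢ − x̄)³ = 7.8750 ⇒ m₃ = 7.8750/4 = 1.96875
m₂^(3/2) = 3.68750^(1.5) = 7.08106
g1 = m₃ / m₂^(3/2) = 1.96875 / 7.08106 ≈ 0.278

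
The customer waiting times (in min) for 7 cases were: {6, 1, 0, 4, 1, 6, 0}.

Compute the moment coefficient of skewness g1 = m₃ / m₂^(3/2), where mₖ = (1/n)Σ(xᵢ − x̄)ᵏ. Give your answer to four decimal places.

x̄ = (6 + 1 + 0 + 4 + 1 + 6 + 0) / 7 = 2.5714
deviations (xᵢ − x̄): 3.4286, -1.5714, -2.5714, 1.4286, -1.5714, 3.4286, -2.5714
Σ(xᵢ − x̄)² = 43.7143 ⇒ m₂ = 43.7143/7 = 6.24490
Σ(xᵢ − x̄)³ = 41.7551 ⇒ m₃ = 41.7551/7 = 5.96501
m₂^(3/2) = 6.24490^(1.5) = 15.60587
g1 = m₃ / m₂^(3/2) = 5.96501 / 15.60587 ≈ 0.3822

0.3822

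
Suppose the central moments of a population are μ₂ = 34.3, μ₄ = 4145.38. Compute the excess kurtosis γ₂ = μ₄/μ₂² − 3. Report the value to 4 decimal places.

0.5235

μ₂² = 34.3² = 1176.49000
μ₄/μ₂² = 4145.38 / 1176.49000 = 3.52351
γ₂ = 3.52351 − 3 ≈ 0.5235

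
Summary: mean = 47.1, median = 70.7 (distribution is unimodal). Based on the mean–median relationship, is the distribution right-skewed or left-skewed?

left-skewed

mean − median = 47.1 − 70.7 = -23.6
mean < median ⇒ the longer tail is on the left ⇒ left-skewed (negatively skewed).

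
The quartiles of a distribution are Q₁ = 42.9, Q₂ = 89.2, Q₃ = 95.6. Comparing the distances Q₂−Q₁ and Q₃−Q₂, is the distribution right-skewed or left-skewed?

left-skewed

Q₂ − Q₁ = 46.3;  Q₃ − Q₂ = 6.4
Q₂ − Q₁ > Q₃ − Q₂ ⇒ the lower half is more spread out ⇒ left-skewed.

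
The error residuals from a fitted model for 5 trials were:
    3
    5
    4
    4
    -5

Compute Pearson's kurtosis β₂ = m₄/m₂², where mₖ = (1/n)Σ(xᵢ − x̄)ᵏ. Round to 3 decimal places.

x̄ = 2.2000
Σ(xᵢ − x̄)² = 66.8000 ⇒ m₂ = 13.36000
Σ(xᵢ − x̄)⁴ = 2770.2560 ⇒ m₄ = 554.05120
m₂² = 178.48960
β₂ = m₄/m₂² = 554.05120 / 178.48960 ≈ 3.104

3.104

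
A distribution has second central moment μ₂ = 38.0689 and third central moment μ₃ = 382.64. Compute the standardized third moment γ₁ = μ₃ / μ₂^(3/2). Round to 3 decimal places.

1.629

σ = √μ₂ = √38.0689 = 6.17000
σ³ = μ₂^(3/2) = 234.88511
γ₁ = μ₃/σ³ = 382.64 / 234.88511 ≈ 1.629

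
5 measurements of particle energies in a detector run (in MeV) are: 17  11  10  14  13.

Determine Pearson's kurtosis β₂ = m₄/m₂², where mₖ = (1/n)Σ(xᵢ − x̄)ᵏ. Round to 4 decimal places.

x̄ = 13.0000
Σ(xᵢ − x̄)² = 30.0000 ⇒ m₂ = 6.00000
Σ(xᵢ − x̄)⁴ = 354.0000 ⇒ m₄ = 70.80000
m₂² = 36.00000
β₂ = m₄/m₂² = 70.80000 / 36.00000 ≈ 1.9667

1.9667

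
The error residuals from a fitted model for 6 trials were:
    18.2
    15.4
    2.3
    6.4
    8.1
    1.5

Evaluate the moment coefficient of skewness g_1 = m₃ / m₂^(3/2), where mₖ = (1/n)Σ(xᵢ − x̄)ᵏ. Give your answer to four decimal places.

0.3742

x̄ = (18.2 + 15.4 + 2.3 + 6.4 + 8.1 + 1.5) / 6 = 8.6500
deviations (xᵢ − x̄): 9.5500, 6.7500, -6.3500, -2.2500, -0.5500, -7.1500
Σ(xᵢ − x̄)² = 233.5750 ⇒ m₂ = 233.5750/6 = 38.92917
Σ(xᵢ − x̄)³ = 545.4000 ⇒ m₃ = 545.4000/6 = 90.90000
m₂^(3/2) = 38.92917^(1.5) = 242.89169
g_1 = m₃ / m₂^(3/2) = 90.90000 / 242.89169 ≈ 0.3742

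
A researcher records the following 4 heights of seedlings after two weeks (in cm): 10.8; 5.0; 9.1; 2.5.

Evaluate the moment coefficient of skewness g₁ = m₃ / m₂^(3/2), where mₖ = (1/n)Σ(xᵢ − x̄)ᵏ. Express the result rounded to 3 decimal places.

x̄ = (10.8 + 5.0 + 9.1 + 2.5) / 4 = 6.8500
deviations (xᵢ − x̄): 3.9500, -1.8500, 2.2500, -4.3500
Σ(xᵢ − x̄)² = 43.0100 ⇒ m₂ = 43.0100/4 = 10.75250
Σ(xᵢ − x̄)³ = -15.6240 ⇒ m₃ = -15.6240/4 = -3.90600
m₂^(3/2) = 10.75250^(1.5) = 35.25853
g₁ = m₃ / m₂^(3/2) = -3.90600 / 35.25853 ≈ -0.111

-0.111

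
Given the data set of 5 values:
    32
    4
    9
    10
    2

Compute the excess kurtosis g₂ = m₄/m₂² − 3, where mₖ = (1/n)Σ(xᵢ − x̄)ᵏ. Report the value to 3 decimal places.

x̄ = 11.4000
Σ(xᵢ − x̄)² = 575.2000 ⇒ m₂ = 115.04000
Σ(xᵢ − x̄)⁴ = 190924.5760 ⇒ m₄ = 38184.91520
m₂² = 13234.20160
g₂ = m₄/m₂² − 3 = 2.88532 − 3 ≈ -0.115

-0.115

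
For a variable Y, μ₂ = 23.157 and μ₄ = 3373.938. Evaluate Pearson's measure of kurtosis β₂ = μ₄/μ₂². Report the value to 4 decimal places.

μ₂² = 23.157² = 536.24665
μ₄/μ₂² = 3373.938 / 536.24665 = 6.29177
β₂ ≈ 6.2918

6.2918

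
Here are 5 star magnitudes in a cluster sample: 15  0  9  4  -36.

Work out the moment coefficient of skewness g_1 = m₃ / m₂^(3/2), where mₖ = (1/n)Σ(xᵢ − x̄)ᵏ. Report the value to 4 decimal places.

x̄ = (15 + 0 + 9 + 4 - 36) / 5 = -1.6000
deviations (xᵢ − x̄): 16.6000, 1.6000, 10.6000, 5.6000, -34.4000
Σ(xᵢ − x̄)² = 1605.2000 ⇒ m₂ = 1605.2000/5 = 321.04000
Σ(xᵢ − x̄)³ = -34762.5600 ⇒ m₃ = -34762.5600/5 = -6952.51200
m₂^(3/2) = 321.04000^(1.5) = 5752.26281
g_1 = m₃ / m₂^(3/2) = -6952.51200 / 5752.26281 ≈ -1.2087

-1.2087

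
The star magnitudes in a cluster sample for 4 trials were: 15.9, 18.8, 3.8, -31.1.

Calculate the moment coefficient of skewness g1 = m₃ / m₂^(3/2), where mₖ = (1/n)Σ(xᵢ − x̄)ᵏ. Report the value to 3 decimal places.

-0.901

x̄ = (15.9 + 18.8 + 3.8 - 31.1) / 4 = 1.8500
deviations (xᵢ − x̄): 14.0500, 16.9500, 1.9500, -32.9500
Σ(xᵢ − x̄)² = 1574.2100 ⇒ m₂ = 1574.2100/4 = 393.55250
Σ(xᵢ − x̄)³ = -28123.2000 ⇒ m₃ = -28123.2000/4 = -7030.80000
m₂^(3/2) = 393.55250^(1.5) = 7807.35655
g1 = m₃ / m₂^(3/2) = -7030.80000 / 7807.35655 ≈ -0.901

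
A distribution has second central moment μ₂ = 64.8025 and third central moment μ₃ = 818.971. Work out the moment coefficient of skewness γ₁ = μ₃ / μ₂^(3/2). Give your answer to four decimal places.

σ = √μ₂ = √64.8025 = 8.05000
σ³ = μ₂^(3/2) = 521.66013
γ₁ = μ₃/σ³ = 818.971 / 521.66013 ≈ 1.5699

1.5699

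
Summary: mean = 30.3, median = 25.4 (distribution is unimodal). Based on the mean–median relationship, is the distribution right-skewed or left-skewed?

right-skewed

mean − median = 30.3 − 25.4 = 4.9
mean > median ⇒ the longer tail is on the right ⇒ right-skewed (positively skewed).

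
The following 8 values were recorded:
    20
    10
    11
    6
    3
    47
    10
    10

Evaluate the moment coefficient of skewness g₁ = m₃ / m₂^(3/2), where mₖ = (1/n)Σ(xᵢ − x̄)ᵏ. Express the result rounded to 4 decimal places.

x̄ = (20 + 10 + 11 + 6 + 3 + 47 + 10 + 10) / 8 = 14.6250
deviations (xᵢ − x̄): 5.3750, -4.6250, -3.6250, -8.6250, -11.6250, 32.3750, -4.6250, -4.6250
Σ(xᵢ − x̄)² = 1363.8750 ⇒ m₂ = 1363.8750/8 = 170.48438
Σ(xᵢ − x̄)³ = 31531.7813 ⇒ m₃ = 31531.7813/8 = 3941.47266
m₂^(3/2) = 170.48438^(1.5) = 2226.00878
g₁ = m₃ / m₂^(3/2) = 3941.47266 / 2226.00878 ≈ 1.7706

1.7706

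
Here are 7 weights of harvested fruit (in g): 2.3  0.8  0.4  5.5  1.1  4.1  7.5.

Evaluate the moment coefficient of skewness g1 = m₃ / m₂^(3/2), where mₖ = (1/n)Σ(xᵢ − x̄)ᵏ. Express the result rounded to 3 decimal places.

x̄ = (2.3 + 0.8 + 0.4 + 5.5 + 1.1 + 4.1 + 7.5) / 7 = 3.1000
deviations (xᵢ − x̄): -0.8000, -2.3000, -2.7000, 2.4000, -2.0000, 1.0000, 4.4000
Σ(xᵢ − x̄)² = 43.3400 ⇒ m₂ = 43.3400/7 = 6.19143
Σ(xᵢ − x̄)³ = 59.6460 ⇒ m₃ = 59.6460/7 = 8.52086
m₂^(3/2) = 6.19143^(1.5) = 15.40587
g1 = m₃ / m₂^(3/2) = 8.52086 / 15.40587 ≈ 0.553

0.553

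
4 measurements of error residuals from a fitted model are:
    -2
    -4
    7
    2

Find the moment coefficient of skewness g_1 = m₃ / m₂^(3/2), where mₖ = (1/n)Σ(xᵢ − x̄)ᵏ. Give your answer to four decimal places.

x̄ = (-2 - 4 + 7 + 2) / 4 = 0.7500
deviations (xᵢ − x̄): -2.7500, -4.7500, 6.2500, 1.2500
Σ(xᵢ − x̄)² = 70.7500 ⇒ m₂ = 70.7500/4 = 17.68750
Σ(xᵢ − x̄)³ = 118.1250 ⇒ m₃ = 118.1250/4 = 29.53125
m₂^(3/2) = 17.68750^(1.5) = 74.38745
g_1 = m₃ / m₂^(3/2) = 29.53125 / 74.38745 ≈ 0.3970

0.3970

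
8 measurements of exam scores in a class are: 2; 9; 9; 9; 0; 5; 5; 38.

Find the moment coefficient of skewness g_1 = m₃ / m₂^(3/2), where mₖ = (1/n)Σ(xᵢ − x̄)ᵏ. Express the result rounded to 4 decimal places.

1.9066

x̄ = (2 + 9 + 9 + 9 + 0 + 5 + 5 + 38) / 8 = 9.6250
deviations (xᵢ − x̄): -7.6250, -0.6250, -0.6250, -0.6250, -9.6250, -4.6250, -4.6250, 28.3750
Σ(xᵢ − x̄)² = 999.8750 ⇒ m₂ = 999.8750/8 = 124.98438
Σ(xᵢ − x̄)³ = 21312.2813 ⇒ m₃ = 21312.2813/8 = 2664.03516
m₂^(3/2) = 124.98438^(1.5) = 1397.28045
g_1 = m₃ / m₂^(3/2) = 2664.03516 / 1397.28045 ≈ 1.9066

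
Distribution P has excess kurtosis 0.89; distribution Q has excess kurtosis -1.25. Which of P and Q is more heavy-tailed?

Higher excess kurtosis ⇒ heavier tails relative to the normal distribution.
0.89 vs -1.25: the larger is 0.89, so P has heavier tails. (P is leptokurtic — heavier-than-normal tails; the other is platykurtic.)

P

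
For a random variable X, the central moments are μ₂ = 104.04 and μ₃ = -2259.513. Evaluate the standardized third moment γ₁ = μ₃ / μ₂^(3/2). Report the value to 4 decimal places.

-2.1292

σ = √μ₂ = √104.04 = 10.20000
σ³ = μ₂^(3/2) = 1061.20800
γ₁ = μ₃/σ³ = -2259.513 / 1061.20800 ≈ -2.1292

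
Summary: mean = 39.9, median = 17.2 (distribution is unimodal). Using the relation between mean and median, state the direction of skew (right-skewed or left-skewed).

right-skewed

mean − median = 39.9 − 17.2 = 22.7
mean > median ⇒ the longer tail is on the right ⇒ right-skewed (positively skewed).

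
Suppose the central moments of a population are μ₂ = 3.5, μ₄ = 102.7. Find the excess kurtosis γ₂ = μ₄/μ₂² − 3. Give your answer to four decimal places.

μ₂² = 3.5² = 12.25000
μ₄/μ₂² = 102.7 / 12.25000 = 8.38367
γ₂ = 8.38367 − 3 ≈ 5.3837

5.3837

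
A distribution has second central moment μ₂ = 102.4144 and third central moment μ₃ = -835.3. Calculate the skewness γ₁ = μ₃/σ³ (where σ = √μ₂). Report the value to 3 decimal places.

-0.806

σ = √μ₂ = √102.4144 = 10.12000
σ³ = μ₂^(3/2) = 1036.43373
γ₁ = μ₃/σ³ = -835.3 / 1036.43373 ≈ -0.806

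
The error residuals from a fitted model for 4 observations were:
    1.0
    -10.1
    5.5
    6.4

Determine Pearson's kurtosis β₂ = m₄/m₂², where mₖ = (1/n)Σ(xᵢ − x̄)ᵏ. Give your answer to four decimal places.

x̄ = 0.7000
Σ(xᵢ − x̄)² = 172.2600 ⇒ m₂ = 43.06500
Σ(xᵢ − x̄)⁴ = 15191.3394 ⇒ m₄ = 3797.83485
m₂² = 1854.59423
β₂ = m₄/m₂² = 3797.83485 / 1854.59423 ≈ 2.0478

2.0478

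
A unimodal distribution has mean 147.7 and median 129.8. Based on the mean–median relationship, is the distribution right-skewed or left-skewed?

right-skewed

mean − median = 147.7 − 129.8 = 17.9
mean > median ⇒ the longer tail is on the right ⇒ right-skewed (positively skewed).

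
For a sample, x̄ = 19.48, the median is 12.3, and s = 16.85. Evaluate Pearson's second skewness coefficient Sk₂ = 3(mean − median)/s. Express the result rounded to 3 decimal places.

1.278

Sk₂ = 3(19.48 − 12.3) / 16.85 = 3 × 7.1800 / 16.85
    = 21.5400 / 16.85 ≈ 1.278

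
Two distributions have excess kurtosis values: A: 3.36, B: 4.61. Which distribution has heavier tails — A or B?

Higher excess kurtosis ⇒ heavier tails relative to the normal distribution.
3.36 vs 4.61: the larger is 4.61, so B has heavier tails.

B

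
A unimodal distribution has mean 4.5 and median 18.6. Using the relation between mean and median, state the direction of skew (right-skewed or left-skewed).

left-skewed

mean − median = 4.5 − 18.6 = -14.1
mean < median ⇒ the longer tail is on the left ⇒ left-skewed (negatively skewed).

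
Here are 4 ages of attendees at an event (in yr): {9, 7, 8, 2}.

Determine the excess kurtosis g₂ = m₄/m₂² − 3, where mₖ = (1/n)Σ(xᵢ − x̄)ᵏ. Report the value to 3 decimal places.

-0.839

x̄ = 6.5000
Σ(xᵢ − x̄)² = 29.0000 ⇒ m₂ = 7.25000
Σ(xᵢ − x̄)⁴ = 454.2500 ⇒ m₄ = 113.56250
m₂² = 52.56250
g₂ = m₄/m₂² − 3 = 2.16052 − 3 ≈ -0.839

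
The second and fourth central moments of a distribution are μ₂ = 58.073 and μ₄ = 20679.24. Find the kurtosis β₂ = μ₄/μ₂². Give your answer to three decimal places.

μ₂² = 58.073² = 3372.47333
μ₄/μ₂² = 20679.24 / 3372.47333 = 6.13177
β₂ ≈ 6.132

6.132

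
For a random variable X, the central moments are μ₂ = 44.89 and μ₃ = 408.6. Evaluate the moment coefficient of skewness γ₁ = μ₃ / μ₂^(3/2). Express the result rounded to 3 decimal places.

1.359

σ = √μ₂ = √44.89 = 6.70000
σ³ = μ₂^(3/2) = 300.76300
γ₁ = μ₃/σ³ = 408.6 / 300.76300 ≈ 1.359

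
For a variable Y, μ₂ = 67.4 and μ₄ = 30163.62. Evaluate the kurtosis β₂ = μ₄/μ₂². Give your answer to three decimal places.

μ₂² = 67.4² = 4542.76000
μ₄/μ₂² = 30163.62 / 4542.76000 = 6.63993
β₂ ≈ 6.640

6.640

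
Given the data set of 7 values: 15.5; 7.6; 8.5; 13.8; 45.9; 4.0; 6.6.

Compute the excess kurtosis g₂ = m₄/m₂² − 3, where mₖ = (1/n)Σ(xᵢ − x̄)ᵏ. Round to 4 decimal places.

x̄ = 14.5571
Σ(xᵢ − x̄)² = 1243.6971 ⇒ m₂ = 177.67102
Σ(xᵢ − x̄)⁴ = 985180.7388 ⇒ m₄ = 140740.10555
m₂² = 31566.99149
g₂ = m₄/m₂² − 3 = 4.45846 − 3 ≈ 1.4585

1.4585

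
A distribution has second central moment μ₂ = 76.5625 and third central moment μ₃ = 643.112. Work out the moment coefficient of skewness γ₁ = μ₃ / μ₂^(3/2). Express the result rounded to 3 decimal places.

σ = √μ₂ = √76.5625 = 8.75000
σ³ = μ₂^(3/2) = 669.92188
γ₁ = μ₃/σ³ = 643.112 / 669.92188 ≈ 0.960

0.960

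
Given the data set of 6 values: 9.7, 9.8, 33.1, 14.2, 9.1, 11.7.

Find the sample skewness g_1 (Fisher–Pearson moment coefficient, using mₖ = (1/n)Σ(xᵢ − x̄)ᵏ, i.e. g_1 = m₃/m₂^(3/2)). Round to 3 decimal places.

1.635

x̄ = (9.7 + 9.8 + 33.1 + 14.2 + 9.1 + 11.7) / 6 = 14.6000
deviations (xᵢ − x̄): -4.9000, -4.8000, 18.5000, -0.4000, -5.5000, -2.9000
Σ(xᵢ − x̄)² = 428.1200 ⇒ m₂ = 428.1200/6 = 71.35333
Σ(xᵢ − x̄)³ = 5912.5560 ⇒ m₃ = 5912.5560/6 = 985.42600
m₂^(3/2) = 71.35333^(1.5) = 602.72804
g_1 = m₃ / m₂^(3/2) = 985.42600 / 602.72804 ≈ 1.635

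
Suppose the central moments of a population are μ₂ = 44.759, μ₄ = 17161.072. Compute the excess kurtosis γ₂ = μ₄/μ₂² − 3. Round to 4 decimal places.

5.5661

μ₂² = 44.759² = 2003.36808
μ₄/μ₂² = 17161.072 / 2003.36808 = 8.56611
γ₂ = 8.56611 − 3 ≈ 5.5661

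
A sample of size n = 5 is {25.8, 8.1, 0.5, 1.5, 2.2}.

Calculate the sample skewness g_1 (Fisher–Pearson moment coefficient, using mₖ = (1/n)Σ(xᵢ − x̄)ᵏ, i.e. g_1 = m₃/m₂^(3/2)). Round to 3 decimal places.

1.239

x̄ = (25.8 + 8.1 + 0.5 + 1.5 + 2.2) / 5 = 7.6200
deviations (xᵢ − x̄): 18.1800, 0.4800, -7.1200, -6.1200, -5.4200
Σ(xᵢ − x̄)² = 448.2680 ⇒ m₂ = 448.2680/5 = 89.65360
Σ(xᵢ − x̄)³ = 5259.4409 ⇒ m₃ = 5259.4409/5 = 1051.88818
m₂^(3/2) = 89.65360^(1.5) = 848.89036
g_1 = m₃ / m₂^(3/2) = 1051.88818 / 848.89036 ≈ 1.239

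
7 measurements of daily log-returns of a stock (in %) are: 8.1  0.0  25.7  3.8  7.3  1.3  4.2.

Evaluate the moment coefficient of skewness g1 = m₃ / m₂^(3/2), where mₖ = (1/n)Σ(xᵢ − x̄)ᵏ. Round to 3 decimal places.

1.575

x̄ = (8.1 + 0.0 + 25.7 + 3.8 + 7.3 + 1.3 + 4.2) / 7 = 7.2000
deviations (xᵢ − x̄): 0.9000, -7.2000, 18.5000, -3.4000, 0.1000, -5.9000, -3.0000
Σ(xᵢ − x̄)² = 450.2800 ⇒ m₂ = 450.2800/7 = 64.32571
Σ(xᵢ − x̄)³ = 5687.4240 ⇒ m₃ = 5687.4240/7 = 812.48914
m₂^(3/2) = 64.32571^(1.5) = 515.91354
g1 = m₃ / m₂^(3/2) = 812.48914 / 515.91354 ≈ 1.575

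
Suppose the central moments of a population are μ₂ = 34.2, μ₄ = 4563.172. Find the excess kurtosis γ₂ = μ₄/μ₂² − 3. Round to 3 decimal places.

0.901

μ₂² = 34.2² = 1169.64000
μ₄/μ₂² = 4563.172 / 1169.64000 = 3.90135
γ₂ = 3.90135 − 3 ≈ 0.901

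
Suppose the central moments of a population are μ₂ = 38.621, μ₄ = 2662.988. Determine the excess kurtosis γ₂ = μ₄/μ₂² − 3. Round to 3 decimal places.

μ₂² = 38.621² = 1491.58164
μ₄/μ₂² = 2662.988 / 1491.58164 = 1.78535
γ₂ = 1.78535 − 3 ≈ -1.215

-1.215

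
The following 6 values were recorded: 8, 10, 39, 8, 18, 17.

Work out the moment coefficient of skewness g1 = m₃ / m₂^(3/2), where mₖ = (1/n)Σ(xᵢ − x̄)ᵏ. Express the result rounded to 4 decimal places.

x̄ = (8 + 10 + 39 + 8 + 18 + 17) / 6 = 16.6667
deviations (xᵢ − x̄): -8.6667, -6.6667, 22.3333, -8.6667, 1.3333, 0.3333
Σ(xᵢ − x̄)² = 695.3333 ⇒ m₂ = 695.3333/6 = 115.88889
Σ(xᵢ − x̄)³ = 9543.5556 ⇒ m₃ = 9543.5556/6 = 1590.59259
m₂^(3/2) = 115.88889^(1.5) = 1247.56361
g1 = m₃ / m₂^(3/2) = 1590.59259 / 1247.56361 ≈ 1.2750

1.2750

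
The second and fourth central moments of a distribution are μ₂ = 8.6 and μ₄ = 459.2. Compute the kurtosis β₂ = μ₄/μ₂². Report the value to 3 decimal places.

6.209

μ₂² = 8.6² = 73.96000
μ₄/μ₂² = 459.2 / 73.96000 = 6.20876
β₂ ≈ 6.209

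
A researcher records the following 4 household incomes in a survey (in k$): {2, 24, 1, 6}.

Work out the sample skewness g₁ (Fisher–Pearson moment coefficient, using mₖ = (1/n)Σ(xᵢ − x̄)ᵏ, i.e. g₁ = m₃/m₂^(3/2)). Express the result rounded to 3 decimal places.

x̄ = (2 + 24 + 1 + 6) / 4 = 8.2500
deviations (xᵢ − x̄): -6.2500, 15.7500, -7.2500, -2.2500
Σ(xᵢ − x̄)² = 344.7500 ⇒ m₂ = 344.7500/4 = 86.18750
Σ(xᵢ − x̄)³ = 3270.3750 ⇒ m₃ = 3270.3750/4 = 817.59375
m₂^(3/2) = 86.18750^(1.5) = 800.14082
g₁ = m₃ / m₂^(3/2) = 817.59375 / 800.14082 ≈ 1.022

1.022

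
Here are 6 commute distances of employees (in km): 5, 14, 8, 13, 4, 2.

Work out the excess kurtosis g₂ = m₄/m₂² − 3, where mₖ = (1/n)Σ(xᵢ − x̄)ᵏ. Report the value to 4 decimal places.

x̄ = 7.6667
Σ(xᵢ − x̄)² = 121.3333 ⇒ m₂ = 20.22222
Σ(xᵢ − x̄)⁴ = 3680.4444 ⇒ m₄ = 613.40741
m₂² = 408.93827
g₂ = m₄/m₂² − 3 = 1.50000 − 3 ≈ -1.5000

-1.5000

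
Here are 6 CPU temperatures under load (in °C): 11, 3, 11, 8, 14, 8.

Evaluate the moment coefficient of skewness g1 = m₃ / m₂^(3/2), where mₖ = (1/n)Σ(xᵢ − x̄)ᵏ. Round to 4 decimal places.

x̄ = (11 + 3 + 11 + 8 + 14 + 8) / 6 = 9.1667
deviations (xᵢ − x̄): 1.8333, -6.1667, 1.8333, -1.1667, 4.8333, -1.1667
Σ(xᵢ − x̄)² = 70.8333 ⇒ m₂ = 70.8333/6 = 11.80556
Σ(xᵢ − x̄)³ = -112.4444 ⇒ m₃ = -112.4444/6 = -18.74074
m₂^(3/2) = 11.80556^(1.5) = 40.56296
g1 = m₃ / m₂^(3/2) = -18.74074 / 40.56296 ≈ -0.4620

-0.4620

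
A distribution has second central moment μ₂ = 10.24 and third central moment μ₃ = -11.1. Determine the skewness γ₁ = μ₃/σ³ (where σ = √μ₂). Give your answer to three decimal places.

-0.339

σ = √μ₂ = √10.24 = 3.20000
σ³ = μ₂^(3/2) = 32.76800
γ₁ = μ₃/σ³ = -11.1 / 32.76800 ≈ -0.339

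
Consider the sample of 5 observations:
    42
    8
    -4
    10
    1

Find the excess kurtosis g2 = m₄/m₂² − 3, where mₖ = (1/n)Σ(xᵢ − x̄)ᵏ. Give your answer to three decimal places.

x̄ = 11.4000
Σ(xᵢ − x̄)² = 1295.2000 ⇒ m₂ = 259.04000
Σ(xᵢ − x̄)⁴ = 944850.9760 ⇒ m₄ = 188970.19520
m₂² = 67101.72160
g2 = m₄/m₂² − 3 = 2.81618 − 3 ≈ -0.184

-0.184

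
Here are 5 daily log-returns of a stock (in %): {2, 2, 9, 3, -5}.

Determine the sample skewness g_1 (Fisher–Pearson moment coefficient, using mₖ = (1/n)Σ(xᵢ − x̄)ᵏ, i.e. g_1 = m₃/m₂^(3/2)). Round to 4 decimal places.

x̄ = (2 + 2 + 9 + 3 - 5) / 5 = 2.2000
deviations (xᵢ − x̄): -0.2000, -0.2000, 6.8000, 0.8000, -7.2000
Σ(xᵢ − x̄)² = 98.8000 ⇒ m₂ = 98.8000/5 = 19.76000
Σ(xᵢ − x̄)³ = -58.3200 ⇒ m₃ = -58.3200/5 = -11.66400
m₂^(3/2) = 19.76000^(1.5) = 87.83759
g_1 = m₃ / m₂^(3/2) = -11.66400 / 87.83759 ≈ -0.1328

-0.1328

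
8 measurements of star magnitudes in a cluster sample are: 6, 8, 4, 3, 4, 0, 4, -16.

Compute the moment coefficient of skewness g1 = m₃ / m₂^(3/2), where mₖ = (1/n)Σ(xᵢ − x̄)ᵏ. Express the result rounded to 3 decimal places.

-1.857

x̄ = (6 + 8 + 4 + 3 + 4 + 0 + 4 - 16) / 8 = 1.6250
deviations (xᵢ − x̄): 4.3750, 6.3750, 2.3750, 1.3750, 2.3750, -1.6250, 2.3750, -17.6250
Σ(xᵢ − x̄)² = 391.8750 ⇒ m₂ = 391.8750/8 = 48.98438
Σ(xᵢ − x̄)³ = -5093.7188 ⇒ m₃ = -5093.7188/8 = -636.71484
m₂^(3/2) = 48.98438^(1.5) = 342.83595
g1 = m₃ / m₂^(3/2) = -636.71484 / 342.83595 ≈ -1.857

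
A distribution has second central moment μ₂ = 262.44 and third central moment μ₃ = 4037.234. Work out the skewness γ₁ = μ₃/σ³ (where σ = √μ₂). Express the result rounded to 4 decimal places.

σ = √μ₂ = √262.44 = 16.20000
σ³ = μ₂^(3/2) = 4251.52800
γ₁ = μ₃/σ³ = 4037.234 / 4251.52800 ≈ 0.9496

0.9496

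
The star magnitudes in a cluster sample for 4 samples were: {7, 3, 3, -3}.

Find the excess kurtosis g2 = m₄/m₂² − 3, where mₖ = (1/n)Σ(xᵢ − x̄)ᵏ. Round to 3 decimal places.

x̄ = 2.5000
Σ(xᵢ − x̄)² = 51.0000 ⇒ m₂ = 12.75000
Σ(xᵢ − x̄)⁴ = 1325.2500 ⇒ m₄ = 331.31250
m₂² = 162.56250
g2 = m₄/m₂² − 3 = 2.03806 − 3 ≈ -0.962

-0.962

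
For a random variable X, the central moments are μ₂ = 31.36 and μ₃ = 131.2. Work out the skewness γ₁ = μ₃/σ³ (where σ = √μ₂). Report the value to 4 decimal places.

0.7471

σ = √μ₂ = √31.36 = 5.60000
σ³ = μ₂^(3/2) = 175.61600
γ₁ = μ₃/σ³ = 131.2 / 175.61600 ≈ 0.7471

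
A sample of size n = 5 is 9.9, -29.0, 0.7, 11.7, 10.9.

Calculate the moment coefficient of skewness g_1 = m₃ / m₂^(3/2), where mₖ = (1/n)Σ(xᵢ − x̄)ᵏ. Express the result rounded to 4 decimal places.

-1.2789

x̄ = (9.9 - 29.0 + 0.7 + 11.7 + 10.9) / 5 = 0.8400
deviations (xᵢ − x̄): 9.0600, -29.8400, -0.1400, 10.8600, 10.0600
Σ(xᵢ − x̄)² = 1191.6720 ⇒ m₂ = 1191.6720/5 = 238.33440
Σ(xᵢ − x̄)³ = -23527.6930 ⇒ m₃ = -23527.6930/5 = -4705.53859
m₂^(3/2) = 238.33440^(1.5) = 3679.42620
g_1 = m₃ / m₂^(3/2) = -4705.53859 / 3679.42620 ≈ -1.2789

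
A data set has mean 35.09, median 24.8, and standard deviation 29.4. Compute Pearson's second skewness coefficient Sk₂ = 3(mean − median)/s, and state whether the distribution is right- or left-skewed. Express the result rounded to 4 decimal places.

1.0500, right-skewed

Sk₂ = 3(35.09 − 24.8) / 29.4 = 3 × 10.2900 / 29.4
    = 30.8700 / 29.4 ≈ 1.0500
Sk₂ > 0 ⇒ mean > median ⇒ right-skewed (positive skew).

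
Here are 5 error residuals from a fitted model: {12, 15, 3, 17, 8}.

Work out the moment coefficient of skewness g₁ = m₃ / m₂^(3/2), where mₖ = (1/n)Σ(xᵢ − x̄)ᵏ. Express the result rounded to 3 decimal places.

x̄ = (12 + 15 + 3 + 17 + 8) / 5 = 11.0000
deviations (xᵢ − x̄): 1.0000, 4.0000, -8.0000, 6.0000, -3.0000
Σ(xᵢ − x̄)² = 126.0000 ⇒ m₂ = 126.0000/5 = 25.20000
Σ(xᵢ − x̄)³ = -258.0000 ⇒ m₃ = -258.0000/5 = -51.60000
m₂^(3/2) = 25.20000^(1.5) = 126.50300
g₁ = m₃ / m₂^(3/2) = -51.60000 / 126.50300 ≈ -0.408

-0.408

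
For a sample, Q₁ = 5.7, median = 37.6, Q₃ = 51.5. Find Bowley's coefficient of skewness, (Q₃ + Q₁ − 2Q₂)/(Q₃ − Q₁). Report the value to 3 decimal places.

-0.393

numerator: Q₃ + Q₁ − 2Q₂ = 51.5 + 5.7 − 2×37.6 = -18.0000
denominator: Q₃ − Q₁ = 51.5 − 5.7 = 45.8000
Bowley skewness = -18.0000 / 45.8000 ≈ -0.393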